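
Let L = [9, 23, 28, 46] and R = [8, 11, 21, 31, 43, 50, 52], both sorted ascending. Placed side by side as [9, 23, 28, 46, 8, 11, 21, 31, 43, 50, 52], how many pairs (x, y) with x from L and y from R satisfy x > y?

For each element r of the right run, count left-run elements greater than r:
r = 8: 9, 23, 28, 46 → 4
r = 11: 23, 28, 46 → 3
r = 21: 23, 28, 46 → 3
r = 31: 46 → 1
r = 43: 46 → 1
r = 50: none → 0
r = 52: none → 0
Cross-inversions: 4 + 3 + 3 + 1 + 1 + 0 + 0 = 12

Split inversions: 12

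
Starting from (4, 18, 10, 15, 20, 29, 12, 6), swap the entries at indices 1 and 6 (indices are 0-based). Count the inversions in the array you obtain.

Positions 1 and 6 hold 18 and 12; after swapping, the array is [4, 12, 10, 15, 20, 29, 18, 6].
Element-by-element contributions:
4 → none → 0
12 → 10, 6 → 2
10 → 6 → 1
15 → 6 → 1
20 → 18, 6 → 2
29 → 18, 6 → 2
18 → 6 → 1
6 → none → 0
Sum: 0 + 2 + 1 + 1 + 2 + 2 + 1 + 0 = 9

Inversions: 9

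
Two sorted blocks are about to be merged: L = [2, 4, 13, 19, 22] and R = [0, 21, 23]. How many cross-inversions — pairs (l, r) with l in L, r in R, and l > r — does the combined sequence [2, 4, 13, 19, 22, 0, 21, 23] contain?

For each element r of the right run, count left-run elements greater than r:
r = 0: 2, 4, 13, 19, 22 → 5
r = 21: 22 → 1
r = 23: none → 0
Cross-inversions: 5 + 1 + 0 = 6

6 cross-inversions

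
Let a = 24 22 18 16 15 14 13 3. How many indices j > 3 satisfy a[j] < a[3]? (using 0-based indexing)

The element at index 3 is 16.
Elements after it: 15, 14, 13, 3
Those smaller than 16: 15, 14, 13, 3

4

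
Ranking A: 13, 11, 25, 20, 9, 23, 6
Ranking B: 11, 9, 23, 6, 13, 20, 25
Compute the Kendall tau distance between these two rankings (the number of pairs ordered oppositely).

There are 11 discordant pairs.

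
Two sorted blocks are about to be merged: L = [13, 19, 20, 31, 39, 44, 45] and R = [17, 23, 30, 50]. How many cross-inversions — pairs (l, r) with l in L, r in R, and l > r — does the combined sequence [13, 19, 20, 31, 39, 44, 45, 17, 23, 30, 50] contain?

14

For each element r of the right run, count left-run elements greater than r:
r = 17: 19, 20, 31, 39, 44, 45 → 6
r = 23: 31, 39, 44, 45 → 4
r = 30: 31, 39, 44, 45 → 4
r = 50: none → 0
Cross-inversions: 6 + 4 + 4 + 0 = 14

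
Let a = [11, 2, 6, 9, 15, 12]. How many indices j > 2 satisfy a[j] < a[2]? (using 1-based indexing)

0

The element at index 2 is 2.
Elements after it: 6, 9, 15, 12
None of them are smaller than 2.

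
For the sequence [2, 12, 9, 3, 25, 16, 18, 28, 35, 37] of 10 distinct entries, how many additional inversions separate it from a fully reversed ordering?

40

Maximum inversions for 10 distinct elements is C(10, 2) = 10·9/2 = 45.
Current inversions — for each element, count later smaller elements:
2: 0
12: 2
9: 1
3: 0
25: 2
16: 0
18: 0
28: 0
35: 0
37: 0
Current total: 0 + 2 + 1 + 0 + 2 + 0 + 0 + 0 + 0 + 0 = 5
Shortfall: 45 − 5 = 40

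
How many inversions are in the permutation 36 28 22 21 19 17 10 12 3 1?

44

Count, for each position, how many later elements it exceeds:
36 → 28, 22, 21, 19, 17, 10, 12, 3, 1 → 9
28 → 22, 21, 19, 17, 10, 12, 3, 1 → 8
22 → 21, 19, 17, 10, 12, 3, 1 → 7
21 → 19, 17, 10, 12, 3, 1 → 6
19 → 17, 10, 12, 3, 1 → 5
17 → 10, 12, 3, 1 → 4
10 → 3, 1 → 2
12 → 3, 1 → 2
3 → 1 → 1
1 → none → 0
Sum: 9 + 8 + 7 + 6 + 5 + 4 + 2 + 2 + 1 + 0 = 44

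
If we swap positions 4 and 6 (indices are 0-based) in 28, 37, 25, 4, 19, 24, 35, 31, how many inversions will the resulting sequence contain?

Positions 4 and 6 hold 19 and 35; after swapping, the array is [28, 37, 25, 4, 35, 24, 19, 31].
Sweep left to right; for each value list the smaller values that follow it:
28 → 25, 4, 24, 19 → 4
37 → 25, 4, 35, 24, 19, 31 → 6
25 → 4, 24, 19 → 3
4 → none → 0
35 → 24, 19, 31 → 3
24 → 19 → 1
19 → none → 0
31 → none → 0
Sum: 4 + 6 + 3 + 0 + 3 + 1 + 0 + 0 = 17

Inversions: 17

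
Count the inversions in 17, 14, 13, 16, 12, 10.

13

Element-by-element contributions:
17 → 14, 13, 16, 12, 10 → 5
14 → 13, 12, 10 → 3
13 → 12, 10 → 2
16 → 12, 10 → 2
12 → 10 → 1
10 → none → 0
Sum: 5 + 3 + 2 + 2 + 1 + 0 = 13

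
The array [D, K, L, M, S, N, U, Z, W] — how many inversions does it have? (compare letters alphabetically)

2 inversions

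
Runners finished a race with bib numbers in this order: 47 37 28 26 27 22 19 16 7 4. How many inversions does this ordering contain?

Count, for each position, how many later elements it exceeds:
47 → 37, 28, 26, 27, 22, 19, 16, 7, 4 → 9
37 → 28, 26, 27, 22, 19, 16, 7, 4 → 8
28 → 26, 27, 22, 19, 16, 7, 4 → 7
26 → 22, 19, 16, 7, 4 → 5
27 → 22, 19, 16, 7, 4 → 5
22 → 19, 16, 7, 4 → 4
19 → 16, 7, 4 → 3
16 → 7, 4 → 2
7 → 4 → 1
4 → none → 0
Sum: 9 + 8 + 7 + 5 + 5 + 4 + 3 + 2 + 1 + 0 = 44

44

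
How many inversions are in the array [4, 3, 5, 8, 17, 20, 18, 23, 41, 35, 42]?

3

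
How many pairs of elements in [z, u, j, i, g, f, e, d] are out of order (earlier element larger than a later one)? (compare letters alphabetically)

There are 28 out-of-order pairs.

For each element, count later entries that are smaller:
z → u, j, i, g, f, e, d → 7
u → j, i, g, f, e, d → 6
j → i, g, f, e, d → 5
i → g, f, e, d → 4
g → f, e, d → 3
f → e, d → 2
e → d → 1
d → none → 0
Sum: 7 + 6 + 5 + 4 + 3 + 2 + 1 + 0 = 28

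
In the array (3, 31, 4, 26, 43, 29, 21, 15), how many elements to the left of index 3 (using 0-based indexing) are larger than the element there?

The element at index 3 is 26.
Elements before it: 3, 31, 4
Those larger than 26: 31

1 such element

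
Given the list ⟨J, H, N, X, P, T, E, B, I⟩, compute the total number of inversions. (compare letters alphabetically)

21 inversions

Count, for each position, how many later elements it exceeds:
J: 4
H: 2
N: 3
X: 5
P: 3
T: 3
E: 1
B: 0
I: 0
Sum: 4 + 2 + 3 + 5 + 3 + 3 + 1 + 0 + 0 = 21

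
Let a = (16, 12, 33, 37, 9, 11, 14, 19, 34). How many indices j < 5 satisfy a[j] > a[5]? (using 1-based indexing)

4 such elements

The element at index 5 is 9.
Elements before it: 16, 12, 33, 37
Those larger than 9: 16, 12, 33, 37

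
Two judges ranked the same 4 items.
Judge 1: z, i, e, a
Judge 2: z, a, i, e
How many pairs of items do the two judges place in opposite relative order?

Assign each item its position (1..4) in the first ordering, then rewrite the second ordering as that position sequence:
positions: z→1, i→2, e→3, a→4
second ordering as positions: [1, 4, 2, 3]
Discordant pairs = inversions in this position sequence.
1: 0
4: 2, 3 → 2
2: 0
3: 0
Total: 0 + 2 + 0 + 0 = 2

Discordant pairs: 2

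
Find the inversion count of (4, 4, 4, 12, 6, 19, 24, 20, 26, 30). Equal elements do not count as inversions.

There are 2 out-of-order pairs.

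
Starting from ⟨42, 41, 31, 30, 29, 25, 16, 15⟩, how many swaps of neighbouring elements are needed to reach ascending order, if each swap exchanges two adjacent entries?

The minimum number of adjacent swaps to sort an array equals its inversion count, since every such swap removes exactly one inversion.
Count inversions — for each element, later elements that are smaller:
42: 41, 31, 30, 29, 25, 16, 15 → 7
41: 31, 30, 29, 25, 16, 15 → 6
31: 30, 29, 25, 16, 15 → 5
30: 29, 25, 16, 15 → 4
29: 25, 16, 15 → 3
25: 16, 15 → 2
16: 15 → 1
15: none → 0
Total inversions: 7 + 6 + 5 + 4 + 3 + 2 + 1 + 0 = 28

28 adjacent swaps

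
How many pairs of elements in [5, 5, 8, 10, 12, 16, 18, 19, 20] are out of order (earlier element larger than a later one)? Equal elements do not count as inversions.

For each element, count later entries that are smaller:
5 → none → 0
5 → none → 0
8 → none → 0
10 → none → 0
12 → none → 0
16 → none → 0
18 → none → 0
19 → none → 0
20 → none → 0
Sum: 0 + 0 + 0 + 0 + 0 + 0 + 0 + 0 + 0 = 0

0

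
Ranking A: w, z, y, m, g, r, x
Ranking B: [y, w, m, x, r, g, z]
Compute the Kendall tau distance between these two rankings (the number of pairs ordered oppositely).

There are 9 discordant pairs.

Assign each item its position (1..7) in the first ordering, then rewrite the second ordering as that position sequence:
positions: w→1, z→2, y→3, m→4, g→5, r→6, x→7
second ordering as positions: [3, 1, 4, 7, 6, 5, 2]
Discordant pairs = inversions in this position sequence.
3: 1, 2 → 2
1: 0
4: 2 → 1
7: 6, 5, 2 → 3
6: 5, 2 → 2
5: 2 → 1
2: 0
Total: 2 + 0 + 1 + 3 + 2 + 1 + 0 = 9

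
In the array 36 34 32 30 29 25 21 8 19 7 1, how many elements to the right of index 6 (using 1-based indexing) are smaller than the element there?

5 such elements

The element at index 6 is 25.
Elements after it: 21, 8, 19, 7, 1
Those smaller than 25: 21, 8, 19, 7, 1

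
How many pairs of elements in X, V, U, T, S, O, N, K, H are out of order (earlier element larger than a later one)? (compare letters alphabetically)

36 inversions

For each element, count later entries that are smaller:
X → V, U, T, S, O, N, K, H → 8
V → U, T, S, O, N, K, H → 7
U → T, S, O, N, K, H → 6
T → S, O, N, K, H → 5
S → O, N, K, H → 4
O → N, K, H → 3
N → K, H → 2
K → H → 1
H → none → 0
Sum: 8 + 7 + 6 + 5 + 4 + 3 + 2 + 1 + 0 = 36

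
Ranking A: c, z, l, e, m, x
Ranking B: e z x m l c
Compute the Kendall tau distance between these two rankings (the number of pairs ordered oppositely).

10 discordant pairs

Assign each item its position (1..6) in the first ordering, then rewrite the second ordering as that position sequence:
positions: c→1, z→2, l→3, e→4, m→5, x→6
second ordering as positions: [4, 2, 6, 5, 3, 1]
Discordant pairs = inversions in this position sequence.
4: 2, 3, 1 → 3
2: 1 → 1
6: 5, 3, 1 → 3
5: 3, 1 → 2
3: 1 → 1
1: 0
Total: 3 + 1 + 3 + 2 + 1 + 0 = 10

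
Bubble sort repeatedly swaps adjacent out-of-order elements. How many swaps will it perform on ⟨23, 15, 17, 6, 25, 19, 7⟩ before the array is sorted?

Each adjacent swap fixes exactly one inversion, so the minimum swap count equals the number of inversions.
Count inversions — for each element, later elements that are smaller:
23: 15, 17, 6, 19, 7 → 5
15: 6, 7 → 2
17: 6, 7 → 2
6: none → 0
25: 19, 7 → 2
19: 7 → 1
7: none → 0
Total inversions: 5 + 2 + 2 + 0 + 2 + 1 + 0 = 12

12 adjacent swaps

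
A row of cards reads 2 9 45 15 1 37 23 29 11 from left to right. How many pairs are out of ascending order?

For each element, count later entries that are smaller:
2: 1
9: 1
45: 6
15: 2
1: 0
37: 3
23: 1
29: 1
11: 0
Sum: 1 + 1 + 6 + 2 + 0 + 3 + 1 + 1 + 0 = 15

There are 15 out-of-order pairs.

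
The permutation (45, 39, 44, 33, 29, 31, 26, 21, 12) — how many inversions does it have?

Inversions: 34

For each element, count later entries that are smaller:
45: 8
39: 6
44: 6
33: 5
29: 3
31: 3
26: 2
21: 1
12: 0
Sum: 8 + 6 + 6 + 5 + 3 + 3 + 2 + 1 + 0 = 34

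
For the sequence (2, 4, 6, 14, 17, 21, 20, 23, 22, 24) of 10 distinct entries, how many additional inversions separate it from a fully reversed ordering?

Maximum inversions for 10 distinct elements is C(10, 2) = 10·9/2 = 45.
Current inversions — for each element, count later smaller elements:
2: 0
4: 0
6: 0
14: 0
17: 0
21: 1
20: 0
23: 1
22: 0
24: 0
Current total: 0 + 0 + 0 + 0 + 0 + 1 + 0 + 1 + 0 + 0 = 2
Shortfall: 45 − 2 = 43

43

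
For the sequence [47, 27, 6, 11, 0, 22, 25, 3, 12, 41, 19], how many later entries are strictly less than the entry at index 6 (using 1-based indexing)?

3

The element at index 6 is 22.
Elements after it: 25, 3, 12, 41, 19
Those smaller than 22: 3, 12, 19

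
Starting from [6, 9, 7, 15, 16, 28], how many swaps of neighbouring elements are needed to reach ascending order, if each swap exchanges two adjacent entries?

Each adjacent swap fixes exactly one inversion, so the minimum swap count equals the number of inversions.
Count inversions — for each element, later elements that are smaller:
6: none → 0
9: 7 → 1
7: none → 0
15: none → 0
16: none → 0
28: none → 0
Total inversions: 0 + 1 + 0 + 0 + 0 + 0 = 1

1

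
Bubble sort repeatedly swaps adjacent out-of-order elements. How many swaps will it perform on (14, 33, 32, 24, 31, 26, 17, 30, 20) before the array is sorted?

22 adjacent swaps

Minimum adjacent swaps = number of inversions (each swap of adjacent out-of-order elements removes one inversion and no swap can remove more).
Count inversions — for each element, later elements that are smaller:
14: none → 0
33: 32, 24, 31, 26, 17, 30, 20 → 7
32: 24, 31, 26, 17, 30, 20 → 6
24: 17, 20 → 2
31: 26, 17, 30, 20 → 4
26: 17, 20 → 2
17: none → 0
30: 20 → 1
20: none → 0
Total inversions: 0 + 7 + 6 + 2 + 4 + 2 + 0 + 1 + 0 = 22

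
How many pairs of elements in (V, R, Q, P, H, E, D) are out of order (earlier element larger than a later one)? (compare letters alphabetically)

Element-by-element contributions:
V → R, Q, P, H, E, D → 6
R → Q, P, H, E, D → 5
Q → P, H, E, D → 4
P → H, E, D → 3
H → E, D → 2
E → D → 1
D → none → 0
Sum: 6 + 5 + 4 + 3 + 2 + 1 + 0 = 21

Inversions: 21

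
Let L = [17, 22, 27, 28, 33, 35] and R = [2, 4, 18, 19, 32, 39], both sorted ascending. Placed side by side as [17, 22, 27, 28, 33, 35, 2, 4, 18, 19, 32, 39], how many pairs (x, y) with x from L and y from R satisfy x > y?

Count, for every r in R, how many entries of L exceed r:
r = 2: 17, 22, 27, 28, 33, 35 → 6
r = 4: 17, 22, 27, 28, 33, 35 → 6
r = 18: 22, 27, 28, 33, 35 → 5
r = 19: 22, 27, 28, 33, 35 → 5
r = 32: 33, 35 → 2
r = 39: none → 0
Cross-inversions: 6 + 6 + 5 + 5 + 2 + 0 = 24

24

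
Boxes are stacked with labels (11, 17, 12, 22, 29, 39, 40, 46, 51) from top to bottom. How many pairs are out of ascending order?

1 inversion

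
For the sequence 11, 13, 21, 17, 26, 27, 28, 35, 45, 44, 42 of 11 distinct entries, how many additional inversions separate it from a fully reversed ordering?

Maximum inversions for 11 distinct elements is C(11, 2) = 11·10/2 = 55.
Current inversions — for each element, count later smaller elements:
11: 0
13: 0
21: 1
17: 0
26: 0
27: 0
28: 0
35: 0
45: 2
44: 1
42: 0
Current total: 0 + 0 + 1 + 0 + 0 + 0 + 0 + 0 + 2 + 1 + 0 = 4
Shortfall: 55 − 4 = 51

51 inversions short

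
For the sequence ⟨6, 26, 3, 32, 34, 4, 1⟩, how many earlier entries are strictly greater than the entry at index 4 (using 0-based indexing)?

0

The element at index 4 is 34.
Elements before it: 6, 26, 3, 32
None of them are larger than 34.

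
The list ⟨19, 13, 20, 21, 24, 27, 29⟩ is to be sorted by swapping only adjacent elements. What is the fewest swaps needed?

Minimum adjacent swaps = number of inversions (each swap of adjacent out-of-order elements removes one inversion and no swap can remove more).
Count inversions — for each element, later elements that are smaller:
19: 13 → 1
13: none → 0
20: none → 0
21: none → 0
24: none → 0
27: none → 0
29: none → 0
Total inversions: 1 + 0 + 0 + 0 + 0 + 0 + 0 = 1

There is 1 adjacent swap.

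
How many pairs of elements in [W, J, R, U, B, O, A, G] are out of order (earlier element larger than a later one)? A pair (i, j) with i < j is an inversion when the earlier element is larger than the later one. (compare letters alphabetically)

21 inversions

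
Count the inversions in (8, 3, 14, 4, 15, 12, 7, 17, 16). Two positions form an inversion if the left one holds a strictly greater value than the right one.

Inversions: 10

Sweep left to right; for each value list the smaller values that follow it:
8: 3
3: 0
14: 3
4: 0
15: 2
12: 1
7: 0
17: 1
16: 0
Sum: 3 + 0 + 3 + 0 + 2 + 1 + 0 + 1 + 0 = 10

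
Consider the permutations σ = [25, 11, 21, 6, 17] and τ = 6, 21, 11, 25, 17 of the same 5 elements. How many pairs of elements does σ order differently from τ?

6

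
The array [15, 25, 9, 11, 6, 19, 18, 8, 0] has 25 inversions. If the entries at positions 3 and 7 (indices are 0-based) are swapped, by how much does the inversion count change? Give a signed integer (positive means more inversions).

-1

Positions 3 and 7 hold 11 and 8; after swapping, the array is [15, 25, 9, 8, 6, 19, 18, 11, 0].
Sweep left to right; for each value list the smaller values that follow it:
15: 5
25: 7
9: 3
8: 2
6: 1
19: 3
18: 2
11: 1
0: 0
Sum: 5 + 7 + 3 + 2 + 1 + 3 + 2 + 1 + 0 = 24
Change: 24 − 25 = -1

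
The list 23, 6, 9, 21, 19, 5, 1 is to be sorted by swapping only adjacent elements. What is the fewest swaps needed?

16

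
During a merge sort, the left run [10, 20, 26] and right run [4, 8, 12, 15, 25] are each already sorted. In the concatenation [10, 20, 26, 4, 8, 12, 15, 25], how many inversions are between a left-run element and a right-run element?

There are 11 split inversions.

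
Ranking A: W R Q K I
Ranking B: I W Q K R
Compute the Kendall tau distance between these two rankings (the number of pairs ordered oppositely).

Assign each item its position (1..5) in the first ordering, then rewrite the second ordering as that position sequence:
positions: W→1, R→2, Q→3, K→4, I→5
second ordering as positions: [5, 1, 3, 4, 2]
Discordant pairs = inversions in this position sequence.
5: 1, 3, 4, 2 → 4
1: 0
3: 2 → 1
4: 2 → 1
2: 0
Total: 4 + 0 + 1 + 1 + 0 = 6

6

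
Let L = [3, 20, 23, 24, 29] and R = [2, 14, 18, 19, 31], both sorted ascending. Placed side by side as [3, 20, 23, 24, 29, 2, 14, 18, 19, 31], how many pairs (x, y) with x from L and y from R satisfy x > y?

17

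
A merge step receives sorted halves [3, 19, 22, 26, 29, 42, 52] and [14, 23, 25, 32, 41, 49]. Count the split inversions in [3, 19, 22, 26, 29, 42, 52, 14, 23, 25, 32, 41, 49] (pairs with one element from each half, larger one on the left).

There are 19 split inversions.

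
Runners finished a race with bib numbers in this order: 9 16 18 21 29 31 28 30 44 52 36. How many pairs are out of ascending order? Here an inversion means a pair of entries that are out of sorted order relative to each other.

5 inversions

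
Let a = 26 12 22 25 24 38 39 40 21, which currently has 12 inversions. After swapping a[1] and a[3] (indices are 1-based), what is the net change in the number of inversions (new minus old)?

-1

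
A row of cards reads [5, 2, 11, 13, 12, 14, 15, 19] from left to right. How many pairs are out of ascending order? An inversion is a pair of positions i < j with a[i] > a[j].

For each element, count later entries that are smaller:
5 → 2 → 1
2 → none → 0
11 → none → 0
13 → 12 → 1
12 → none → 0
14 → none → 0
15 → none → 0
19 → none → 0
Sum: 1 + 0 + 0 + 1 + 0 + 0 + 0 + 0 = 2

2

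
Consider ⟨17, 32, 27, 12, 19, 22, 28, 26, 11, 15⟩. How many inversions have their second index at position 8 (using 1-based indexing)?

3 such elements

The element at index 8 is 26.
Elements before it: 17, 32, 27, 12, 19, 22, 28
Those larger than 26: 32, 27, 28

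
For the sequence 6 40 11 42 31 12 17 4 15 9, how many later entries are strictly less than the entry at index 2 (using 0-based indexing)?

The element at index 2 is 11.
Elements after it: 42, 31, 12, 17, 4, 15, 9
Those smaller than 11: 4, 9

2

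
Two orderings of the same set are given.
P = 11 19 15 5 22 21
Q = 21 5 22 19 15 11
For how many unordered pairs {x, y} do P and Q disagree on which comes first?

Assign each item its position (1..6) in the first ordering, then rewrite the second ordering as that position sequence:
positions: 11→1, 19→2, 15→3, 5→4, 22→5, 21→6
second ordering as positions: [6, 4, 5, 2, 3, 1]
Discordant pairs = inversions in this position sequence.
6: 4, 5, 2, 3, 1 → 5
4: 2, 3, 1 → 3
5: 2, 3, 1 → 3
2: 1 → 1
3: 1 → 1
1: 0
Total: 5 + 3 + 3 + 1 + 1 + 0 = 13

13 disagreeing pairs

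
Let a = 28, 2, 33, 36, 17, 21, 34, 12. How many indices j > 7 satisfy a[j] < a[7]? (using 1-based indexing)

The element at index 7 is 34.
Elements after it: 12
Those smaller than 34: 12

1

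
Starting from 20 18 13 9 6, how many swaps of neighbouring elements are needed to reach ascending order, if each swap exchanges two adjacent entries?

Adjacent swaps: 10

Each adjacent swap fixes exactly one inversion, so the minimum swap count equals the number of inversions.
Count inversions — for each element, later elements that are smaller:
20: 18, 13, 9, 6 → 4
18: 13, 9, 6 → 3
13: 9, 6 → 2
9: 6 → 1
6: none → 0
Total inversions: 4 + 3 + 2 + 1 + 0 = 10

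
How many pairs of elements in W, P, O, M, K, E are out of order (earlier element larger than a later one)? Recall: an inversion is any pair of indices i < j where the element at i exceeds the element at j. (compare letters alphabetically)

15 inversions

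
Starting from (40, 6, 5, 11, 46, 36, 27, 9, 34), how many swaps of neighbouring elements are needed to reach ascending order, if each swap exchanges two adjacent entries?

17 swaps

Minimum adjacent swaps = number of inversions (each swap of adjacent out-of-order elements removes one inversion and no swap can remove more).
Count inversions — for each element, later elements that are smaller:
40: 6, 5, 11, 36, 27, 9, 34 → 7
6: 5 → 1
5: none → 0
11: 9 → 1
46: 36, 27, 9, 34 → 4
36: 27, 9, 34 → 3
27: 9 → 1
9: none → 0
34: none → 0
Total inversions: 7 + 1 + 0 + 1 + 4 + 3 + 1 + 0 + 0 = 17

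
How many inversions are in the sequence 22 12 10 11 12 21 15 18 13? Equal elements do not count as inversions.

There are 15 inversions.

Count, for each position, how many later elements it exceeds:
22: 8
12: 2
10: 0
11: 0
12: 0
21: 3
15: 1
18: 1
13: 0
Sum: 8 + 2 + 0 + 0 + 0 + 3 + 1 + 1 + 0 = 15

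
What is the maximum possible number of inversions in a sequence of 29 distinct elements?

406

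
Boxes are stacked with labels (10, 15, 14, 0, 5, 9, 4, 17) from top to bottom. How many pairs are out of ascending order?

15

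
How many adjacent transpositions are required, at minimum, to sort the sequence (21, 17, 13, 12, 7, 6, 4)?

Minimum adjacent swaps = number of inversions (each swap of adjacent out-of-order elements removes one inversion and no swap can remove more).
Count inversions — for each element, later elements that are smaller:
21: 17, 13, 12, 7, 6, 4 → 6
17: 13, 12, 7, 6, 4 → 5
13: 12, 7, 6, 4 → 4
12: 7, 6, 4 → 3
7: 6, 4 → 2
6: 4 → 1
4: none → 0
Total inversions: 6 + 5 + 4 + 3 + 2 + 1 + 0 = 21

There are 21 adjacent swaps.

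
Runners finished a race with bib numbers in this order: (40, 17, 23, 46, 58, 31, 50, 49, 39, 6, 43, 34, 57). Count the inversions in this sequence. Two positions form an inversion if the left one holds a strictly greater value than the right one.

There are 34 out-of-order pairs.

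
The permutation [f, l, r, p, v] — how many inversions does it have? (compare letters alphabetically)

For each element, count later entries that are smaller:
f: 0
l: 0
r: 1
p: 0
v: 0
Sum: 0 + 0 + 1 + 0 + 0 = 1

1 inversion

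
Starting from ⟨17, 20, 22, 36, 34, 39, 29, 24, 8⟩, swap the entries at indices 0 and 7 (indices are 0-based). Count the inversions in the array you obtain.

Positions 0 and 7 hold 17 and 24; after swapping, the array is [24, 20, 22, 36, 34, 39, 29, 17, 8].
Sweep left to right; for each value list the smaller values that follow it:
24 → 20, 22, 17, 8 → 4
20 → 17, 8 → 2
22 → 17, 8 → 2
36 → 34, 29, 17, 8 → 4
34 → 29, 17, 8 → 3
39 → 29, 17, 8 → 3
29 → 17, 8 → 2
17 → 8 → 1
8 → none → 0
Sum: 4 + 2 + 2 + 4 + 3 + 3 + 2 + 1 + 0 = 21

Inversions: 21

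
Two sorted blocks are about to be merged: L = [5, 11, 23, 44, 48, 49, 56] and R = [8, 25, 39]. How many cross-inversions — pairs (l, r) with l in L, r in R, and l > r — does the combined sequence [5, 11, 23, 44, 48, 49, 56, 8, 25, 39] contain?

For each element r of the right run, count left-run elements greater than r:
r = 8: 11, 23, 44, 48, 49, 56 → 6
r = 25: 44, 48, 49, 56 → 4
r = 39: 44, 48, 49, 56 → 4
Cross-inversions: 6 + 4 + 4 = 14

14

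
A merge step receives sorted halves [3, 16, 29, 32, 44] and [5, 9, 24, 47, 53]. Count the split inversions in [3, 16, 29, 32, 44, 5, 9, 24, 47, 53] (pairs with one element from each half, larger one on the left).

Take each right-half value and tally the left-half values above it:
r = 5: 16, 29, 32, 44 → 4
r = 9: 16, 29, 32, 44 → 4
r = 24: 29, 32, 44 → 3
r = 47: none → 0
r = 53: none → 0
Cross-inversions: 4 + 4 + 3 + 0 + 0 = 11

There are 11 cross-inversions.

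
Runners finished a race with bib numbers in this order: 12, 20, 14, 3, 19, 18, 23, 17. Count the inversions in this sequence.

Inversions: 11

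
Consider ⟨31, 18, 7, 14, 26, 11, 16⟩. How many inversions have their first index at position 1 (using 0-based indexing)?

4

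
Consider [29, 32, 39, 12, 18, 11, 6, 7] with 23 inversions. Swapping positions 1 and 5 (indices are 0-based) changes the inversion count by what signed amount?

-5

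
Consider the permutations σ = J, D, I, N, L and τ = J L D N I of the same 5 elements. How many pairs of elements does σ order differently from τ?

Assign each item its position (1..5) in the first ordering, then rewrite the second ordering as that position sequence:
positions: J→1, D→2, I→3, N→4, L→5
second ordering as positions: [1, 5, 2, 4, 3]
Discordant pairs = inversions in this position sequence.
1: 0
5: 2, 4, 3 → 3
2: 0
4: 3 → 1
3: 0
Total: 0 + 3 + 0 + 1 + 0 = 4

4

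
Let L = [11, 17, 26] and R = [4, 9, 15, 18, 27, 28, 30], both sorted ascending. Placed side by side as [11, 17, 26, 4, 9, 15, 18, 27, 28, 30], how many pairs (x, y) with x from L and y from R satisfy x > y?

9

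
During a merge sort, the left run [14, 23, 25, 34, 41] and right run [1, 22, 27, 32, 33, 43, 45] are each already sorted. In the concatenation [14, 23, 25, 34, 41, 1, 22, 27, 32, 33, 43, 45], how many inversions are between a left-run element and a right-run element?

15

For each element r of the right run, count left-run elements greater than r:
r = 1: 14, 23, 25, 34, 41 → 5
r = 22: 23, 25, 34, 41 → 4
r = 27: 34, 41 → 2
r = 32: 34, 41 → 2
r = 33: 34, 41 → 2
r = 43: none → 0
r = 45: none → 0
Cross-inversions: 5 + 4 + 2 + 2 + 2 + 0 + 0 = 15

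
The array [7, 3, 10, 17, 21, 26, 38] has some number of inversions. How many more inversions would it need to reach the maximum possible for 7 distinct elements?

20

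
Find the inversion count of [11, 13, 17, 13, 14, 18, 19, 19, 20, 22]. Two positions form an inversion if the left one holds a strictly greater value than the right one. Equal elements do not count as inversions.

2 inversions

Count, for each position, how many later elements it exceeds:
11: 0
13: 0
17: 2
13: 0
14: 0
18: 0
19: 0
19: 0
20: 0
22: 0
Sum: 0 + 0 + 2 + 0 + 0 + 0 + 0 + 0 + 0 + 0 = 2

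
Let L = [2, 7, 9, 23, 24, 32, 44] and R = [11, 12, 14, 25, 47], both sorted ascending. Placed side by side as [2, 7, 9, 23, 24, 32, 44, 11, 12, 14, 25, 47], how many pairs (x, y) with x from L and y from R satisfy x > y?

14

For each element r of the right run, count left-run elements greater than r:
r = 11: 23, 24, 32, 44 → 4
r = 12: 23, 24, 32, 44 → 4
r = 14: 23, 24, 32, 44 → 4
r = 25: 32, 44 → 2
r = 47: none → 0
Cross-inversions: 4 + 4 + 4 + 2 + 0 = 14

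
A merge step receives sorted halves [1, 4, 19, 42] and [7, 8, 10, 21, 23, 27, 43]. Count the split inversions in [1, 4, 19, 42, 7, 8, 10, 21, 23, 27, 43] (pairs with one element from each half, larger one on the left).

For each element r of the right run, count left-run elements greater than r:
r = 7: 19, 42 → 2
r = 8: 19, 42 → 2
r = 10: 19, 42 → 2
r = 21: 42 → 1
r = 23: 42 → 1
r = 27: 42 → 1
r = 43: none → 0
Cross-inversions: 2 + 2 + 2 + 1 + 1 + 1 + 0 = 9

9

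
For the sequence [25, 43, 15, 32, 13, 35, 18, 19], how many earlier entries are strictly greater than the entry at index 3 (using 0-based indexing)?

1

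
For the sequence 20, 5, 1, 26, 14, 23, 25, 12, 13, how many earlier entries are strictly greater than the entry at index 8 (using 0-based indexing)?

The element at index 8 is 13.
Elements before it: 20, 5, 1, 26, 14, 23, 25, 12
Those larger than 13: 20, 26, 14, 23, 25

5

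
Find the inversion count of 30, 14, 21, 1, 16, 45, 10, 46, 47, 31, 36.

18 inversions

Sweep left to right; for each value list the smaller values that follow it:
30: 5
14: 2
21: 3
1: 0
16: 1
45: 3
10: 0
46: 2
47: 2
31: 0
36: 0
Sum: 5 + 2 + 3 + 0 + 1 + 3 + 0 + 2 + 2 + 0 + 0 = 18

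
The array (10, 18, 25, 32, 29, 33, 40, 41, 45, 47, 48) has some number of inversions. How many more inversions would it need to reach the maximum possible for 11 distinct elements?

54

Maximum inversions for 11 distinct elements is C(11, 2) = 11·10/2 = 55.
Current inversions — for each element, count later smaller elements:
10: 0
18: 0
25: 0
32: 1
29: 0
33: 0
40: 0
41: 0
45: 0
47: 0
48: 0
Current total: 0 + 0 + 0 + 1 + 0 + 0 + 0 + 0 + 0 + 0 + 0 = 1
Shortfall: 55 − 1 = 54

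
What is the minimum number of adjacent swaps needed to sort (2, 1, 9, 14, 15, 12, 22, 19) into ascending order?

4

Each adjacent swap fixes exactly one inversion, so the minimum swap count equals the number of inversions.
Count inversions — for each element, later elements that are smaller:
2: 1 → 1
1: none → 0
9: none → 0
14: 12 → 1
15: 12 → 1
12: none → 0
22: 19 → 1
19: none → 0
Total inversions: 1 + 0 + 0 + 1 + 1 + 0 + 1 + 0 = 4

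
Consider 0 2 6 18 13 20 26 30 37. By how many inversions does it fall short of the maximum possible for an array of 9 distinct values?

35 inversions short

Maximum inversions for 9 distinct elements is C(9, 2) = 9·8/2 = 36.
Current inversions — for each element, count later smaller elements:
0: 0
2: 0
6: 0
18: 1
13: 0
20: 0
26: 0
30: 0
37: 0
Current total: 0 + 0 + 0 + 1 + 0 + 0 + 0 + 0 + 0 = 1
Shortfall: 36 − 1 = 35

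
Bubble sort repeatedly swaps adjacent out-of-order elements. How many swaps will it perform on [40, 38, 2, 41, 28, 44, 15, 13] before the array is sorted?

17 swaps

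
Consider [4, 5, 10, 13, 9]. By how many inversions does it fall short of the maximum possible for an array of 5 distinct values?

8 inversions short

Maximum inversions for 5 distinct elements is C(5, 2) = 5·4/2 = 10.
Current inversions — for each element, count later smaller elements:
4: 0
5: 0
10: 1
13: 1
9: 0
Current total: 0 + 0 + 1 + 1 + 0 = 2
Shortfall: 10 − 2 = 8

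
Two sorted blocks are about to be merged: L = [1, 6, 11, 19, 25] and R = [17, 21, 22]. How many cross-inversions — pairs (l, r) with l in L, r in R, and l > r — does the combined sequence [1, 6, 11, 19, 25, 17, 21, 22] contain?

Count, for every r in R, how many entries of L exceed r:
r = 17: 19, 25 → 2
r = 21: 25 → 1
r = 22: 25 → 1
Cross-inversions: 2 + 1 + 1 = 4

There are 4 split inversions.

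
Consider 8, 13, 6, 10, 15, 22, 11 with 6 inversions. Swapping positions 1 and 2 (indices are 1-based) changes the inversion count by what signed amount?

Positions 1 and 2 hold 8 and 13; after swapping, the array is [13, 8, 6, 10, 15, 22, 11].
Element-by-element contributions:
13 → 8, 6, 10, 11 → 4
8 → 6 → 1
6 → none → 0
10 → none → 0
15 → 11 → 1
22 → 11 → 1
11 → none → 0
Sum: 4 + 1 + 0 + 0 + 1 + 1 + 0 = 7
Change: 7 − 6 = +1

+1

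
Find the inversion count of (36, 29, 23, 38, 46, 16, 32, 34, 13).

There are 22 inversions.

Sweep left to right; for each value list the smaller values that follow it:
36: 6
29: 3
23: 2
38: 4
46: 4
16: 1
32: 1
34: 1
13: 0
Sum: 6 + 3 + 2 + 4 + 4 + 1 + 1 + 1 + 0 = 22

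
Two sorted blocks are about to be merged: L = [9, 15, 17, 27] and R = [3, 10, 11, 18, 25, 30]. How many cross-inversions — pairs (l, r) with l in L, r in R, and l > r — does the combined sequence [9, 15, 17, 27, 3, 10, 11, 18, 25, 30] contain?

For each element r of the right run, count left-run elements greater than r:
r = 3: 9, 15, 17, 27 → 4
r = 10: 15, 17, 27 → 3
r = 11: 15, 17, 27 → 3
r = 18: 27 → 1
r = 25: 27 → 1
r = 30: none → 0
Cross-inversions: 4 + 3 + 3 + 1 + 1 + 0 = 12

12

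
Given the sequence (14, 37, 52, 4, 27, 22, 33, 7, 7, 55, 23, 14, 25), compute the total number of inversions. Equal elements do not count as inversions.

39

Sweep left to right; for each value list the smaller values that follow it:
14: 3
37: 9
52: 9
4: 0
27: 6
22: 3
33: 5
7: 0
7: 0
55: 3
23: 1
14: 0
25: 0
Sum: 3 + 9 + 9 + 0 + 6 + 3 + 5 + 0 + 0 + 3 + 1 + 0 + 0 = 39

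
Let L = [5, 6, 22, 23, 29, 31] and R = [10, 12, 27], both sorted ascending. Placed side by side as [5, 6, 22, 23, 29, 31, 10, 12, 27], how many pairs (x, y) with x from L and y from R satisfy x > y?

Take each right-half value and tally the left-half values above it:
r = 10: 22, 23, 29, 31 → 4
r = 12: 22, 23, 29, 31 → 4
r = 27: 29, 31 → 2
Cross-inversions: 4 + 4 + 2 = 10

10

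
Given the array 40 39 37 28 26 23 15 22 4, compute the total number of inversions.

35 inversions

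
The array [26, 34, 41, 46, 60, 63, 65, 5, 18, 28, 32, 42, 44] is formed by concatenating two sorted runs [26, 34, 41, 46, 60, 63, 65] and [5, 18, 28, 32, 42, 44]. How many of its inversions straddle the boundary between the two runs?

34

Count, for every r in R, how many entries of L exceed r:
r = 5: 26, 34, 41, 46, 60, 63, 65 → 7
r = 18: 26, 34, 41, 46, 60, 63, 65 → 7
r = 28: 34, 41, 46, 60, 63, 65 → 6
r = 32: 34, 41, 46, 60, 63, 65 → 6
r = 42: 46, 60, 63, 65 → 4
r = 44: 46, 60, 63, 65 → 4
Cross-inversions: 7 + 7 + 6 + 6 + 4 + 4 = 34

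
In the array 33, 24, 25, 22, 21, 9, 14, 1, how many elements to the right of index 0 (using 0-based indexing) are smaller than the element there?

7

The element at index 0 is 33.
Elements after it: 24, 25, 22, 21, 9, 14, 1
Those smaller than 33: 24, 25, 22, 21, 9, 14, 1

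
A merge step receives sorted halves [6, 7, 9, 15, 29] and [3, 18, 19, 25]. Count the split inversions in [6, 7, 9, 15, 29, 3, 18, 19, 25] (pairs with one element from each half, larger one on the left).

For each element r of the right run, count left-run elements greater than r:
r = 3: 6, 7, 9, 15, 29 → 5
r = 18: 29 → 1
r = 19: 29 → 1
r = 25: 29 → 1
Cross-inversions: 5 + 1 + 1 + 1 = 8

8 split inversions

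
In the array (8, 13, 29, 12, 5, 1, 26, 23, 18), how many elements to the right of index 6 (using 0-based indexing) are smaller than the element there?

The element at index 6 is 26.
Elements after it: 23, 18
Those smaller than 26: 23, 18

2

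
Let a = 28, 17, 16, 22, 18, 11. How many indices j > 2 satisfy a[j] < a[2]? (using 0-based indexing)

1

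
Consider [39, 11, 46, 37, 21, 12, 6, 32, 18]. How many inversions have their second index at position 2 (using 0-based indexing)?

The element at index 2 is 46.
Elements before it: 39, 11
None of them are larger than 46.

0 such elements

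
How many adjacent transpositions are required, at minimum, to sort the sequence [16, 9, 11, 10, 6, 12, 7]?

14

Minimum adjacent swaps = number of inversions (each swap of adjacent out-of-order elements removes one inversion and no swap can remove more).
Count inversions — for each element, later elements that are smaller:
16: 9, 11, 10, 6, 12, 7 → 6
9: 6, 7 → 2
11: 10, 6, 7 → 3
10: 6, 7 → 2
6: none → 0
12: 7 → 1
7: none → 0
Total inversions: 6 + 2 + 3 + 2 + 0 + 1 + 0 = 14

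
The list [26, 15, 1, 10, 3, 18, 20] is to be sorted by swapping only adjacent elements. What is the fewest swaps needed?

Minimum adjacent swaps = number of inversions (each swap of adjacent out-of-order elements removes one inversion and no swap can remove more).
Count inversions — for each element, later elements that are smaller:
26: 15, 1, 10, 3, 18, 20 → 6
15: 1, 10, 3 → 3
1: none → 0
10: 3 → 1
3: none → 0
18: none → 0
20: none → 0
Total inversions: 6 + 3 + 0 + 1 + 0 + 0 + 0 = 10

10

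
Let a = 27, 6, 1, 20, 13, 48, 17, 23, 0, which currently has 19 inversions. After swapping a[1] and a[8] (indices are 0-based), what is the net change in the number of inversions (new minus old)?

Positions 1 and 8 hold 6 and 0; after swapping, the array is [27, 0, 1, 20, 13, 48, 17, 23, 6].
Count, for each position, how many later elements it exceeds:
27: 7
0: 0
1: 0
20: 3
13: 1
48: 3
17: 1
23: 1
6: 0
Sum: 7 + 0 + 0 + 3 + 1 + 3 + 1 + 1 + 0 = 16
Change: 16 − 19 = -3

-3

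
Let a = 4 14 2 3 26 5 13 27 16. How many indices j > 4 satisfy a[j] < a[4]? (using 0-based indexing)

3

The element at index 4 is 26.
Elements after it: 5, 13, 27, 16
Those smaller than 26: 5, 13, 16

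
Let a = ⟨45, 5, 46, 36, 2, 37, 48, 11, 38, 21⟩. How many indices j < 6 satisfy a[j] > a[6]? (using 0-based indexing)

0 such elements

The element at index 6 is 48.
Elements before it: 45, 5, 46, 36, 2, 37
None of them are larger than 48.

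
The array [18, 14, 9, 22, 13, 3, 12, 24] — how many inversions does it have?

15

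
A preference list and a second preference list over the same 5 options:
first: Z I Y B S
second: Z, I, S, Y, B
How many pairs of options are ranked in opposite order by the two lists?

Assign each item its position (1..5) in the first ordering, then rewrite the second ordering as that position sequence:
positions: Z→1, I→2, Y→3, B→4, S→5
second ordering as positions: [1, 2, 5, 3, 4]
Discordant pairs = inversions in this position sequence.
1: 0
2: 0
5: 3, 4 → 2
3: 0
4: 0
Total: 0 + 0 + 2 + 0 + 0 = 2

2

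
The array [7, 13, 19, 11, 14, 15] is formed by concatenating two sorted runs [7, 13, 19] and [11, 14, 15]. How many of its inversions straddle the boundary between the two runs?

4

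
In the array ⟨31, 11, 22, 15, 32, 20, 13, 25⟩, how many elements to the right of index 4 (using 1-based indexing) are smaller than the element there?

The element at index 4 is 15.
Elements after it: 32, 20, 13, 25
Those smaller than 15: 13

1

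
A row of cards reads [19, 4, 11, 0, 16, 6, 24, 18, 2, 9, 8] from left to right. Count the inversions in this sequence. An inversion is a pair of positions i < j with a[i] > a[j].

29

Count, for each position, how many later elements it exceeds:
19 → 4, 11, 0, 16, 6, 18, 2, 9, 8 → 9
4 → 0, 2 → 2
11 → 0, 6, 2, 9, 8 → 5
0 → none → 0
16 → 6, 2, 9, 8 → 4
6 → 2 → 1
24 → 18, 2, 9, 8 → 4
18 → 2, 9, 8 → 3
2 → none → 0
9 → 8 → 1
8 → none → 0
Sum: 9 + 2 + 5 + 0 + 4 + 1 + 4 + 3 + 0 + 1 + 0 = 29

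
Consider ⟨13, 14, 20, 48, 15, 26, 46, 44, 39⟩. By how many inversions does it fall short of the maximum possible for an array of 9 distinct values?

27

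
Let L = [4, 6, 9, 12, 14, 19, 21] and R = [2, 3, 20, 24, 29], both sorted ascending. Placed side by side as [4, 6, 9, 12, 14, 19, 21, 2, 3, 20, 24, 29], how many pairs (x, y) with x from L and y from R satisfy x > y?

15 cross-inversions

Count, for every r in R, how many entries of L exceed r:
r = 2: 4, 6, 9, 12, 14, 19, 21 → 7
r = 3: 4, 6, 9, 12, 14, 19, 21 → 7
r = 20: 21 → 1
r = 24: none → 0
r = 29: none → 0
Cross-inversions: 7 + 7 + 1 + 0 + 0 = 15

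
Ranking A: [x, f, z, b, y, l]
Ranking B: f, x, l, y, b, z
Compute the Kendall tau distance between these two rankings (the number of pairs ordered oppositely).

Assign each item its position (1..6) in the first ordering, then rewrite the second ordering as that position sequence:
positions: x→1, f→2, z→3, b→4, y→5, l→6
second ordering as positions: [2, 1, 6, 5, 4, 3]
Discordant pairs = inversions in this position sequence.
2: 1 → 1
1: 0
6: 5, 4, 3 → 3
5: 4, 3 → 2
4: 3 → 1
3: 0
Total: 1 + 0 + 3 + 2 + 1 + 0 = 7

There are 7 discordant pairs.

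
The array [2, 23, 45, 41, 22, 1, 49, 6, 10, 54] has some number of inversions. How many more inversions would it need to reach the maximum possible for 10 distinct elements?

Maximum inversions for 10 distinct elements is C(10, 2) = 10·9/2 = 45.
Current inversions — for each element, count later smaller elements:
2: 1
23: 4
45: 5
41: 4
22: 3
1: 0
49: 2
6: 0
10: 0
54: 0
Current total: 1 + 4 + 5 + 4 + 3 + 0 + 2 + 0 + 0 + 0 = 19
Shortfall: 45 − 19 = 26

26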